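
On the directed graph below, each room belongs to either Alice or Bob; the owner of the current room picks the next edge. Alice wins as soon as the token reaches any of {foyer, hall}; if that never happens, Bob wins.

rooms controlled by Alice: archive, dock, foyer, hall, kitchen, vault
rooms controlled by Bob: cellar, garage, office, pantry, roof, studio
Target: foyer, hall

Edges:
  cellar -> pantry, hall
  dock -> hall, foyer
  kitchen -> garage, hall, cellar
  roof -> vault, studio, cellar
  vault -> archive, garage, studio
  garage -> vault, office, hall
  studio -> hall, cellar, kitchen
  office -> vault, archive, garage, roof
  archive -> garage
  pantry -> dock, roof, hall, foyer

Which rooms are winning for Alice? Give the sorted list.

dock, foyer, hall, kitchen

A0 = {foyer, hall}
A1: add {dock, kitchen} — dock (Alice) has dock→hall; kitchen (Alice) has kitchen→hall.
A2 = A1; e.g. vault (Alice) has no edge into A1. Fixed point.
Alice's winning region = {dock, foyer, hall, kitchen}.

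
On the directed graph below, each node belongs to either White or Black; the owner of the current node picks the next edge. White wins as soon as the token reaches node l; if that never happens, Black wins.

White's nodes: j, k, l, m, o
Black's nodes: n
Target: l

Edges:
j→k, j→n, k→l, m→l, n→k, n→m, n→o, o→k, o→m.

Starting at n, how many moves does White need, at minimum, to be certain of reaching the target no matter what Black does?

A0 = {l}
A1: add {k, m} — k (White) has k→l; m (White) has m→l.
A2: add {j, o} — j (White) has j→k; o (White) has o→k.
A3: add {n} — n (Black): all of {k, m, o} already in.
A3 = all vertices. Fixed point.
n enters the attractor at level 3, so White can force the target in 3 moves from there.

3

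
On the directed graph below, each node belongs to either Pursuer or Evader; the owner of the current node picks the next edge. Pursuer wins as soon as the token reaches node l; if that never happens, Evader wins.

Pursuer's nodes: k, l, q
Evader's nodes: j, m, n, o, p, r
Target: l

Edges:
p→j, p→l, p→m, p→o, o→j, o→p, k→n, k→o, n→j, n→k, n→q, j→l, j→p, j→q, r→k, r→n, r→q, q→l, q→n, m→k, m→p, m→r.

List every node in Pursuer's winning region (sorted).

A0 = {l}
A1: add {q} — q (Pursuer) has q→l.
A2 = A1; e.g. j (Evader) can still go to p. Fixed point.
Pursuer's winning region = {l, q}.

l, q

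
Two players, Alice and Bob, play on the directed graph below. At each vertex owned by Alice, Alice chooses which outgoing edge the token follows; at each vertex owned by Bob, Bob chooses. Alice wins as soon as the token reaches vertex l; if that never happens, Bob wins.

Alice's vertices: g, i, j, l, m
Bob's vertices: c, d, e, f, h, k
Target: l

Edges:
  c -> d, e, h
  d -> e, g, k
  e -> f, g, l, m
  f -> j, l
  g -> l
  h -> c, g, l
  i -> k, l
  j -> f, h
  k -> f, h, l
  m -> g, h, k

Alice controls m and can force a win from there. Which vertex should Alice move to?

g

A0 = {l}
A1: add {g, i} — g (Alice) has g→l; i (Alice) has i→l.
A2: add {m} — m (Alice) has m→g.
A3 = A2; e.g. c (Bob) can still go to d. Fixed point.
From m, successor g is in the attractor (rank 1); the other successors h, k are not.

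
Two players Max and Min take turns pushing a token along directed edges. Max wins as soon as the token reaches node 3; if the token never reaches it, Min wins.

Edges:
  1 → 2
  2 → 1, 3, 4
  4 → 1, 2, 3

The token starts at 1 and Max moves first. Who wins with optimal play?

Min

Track states (vertex, player-to-move).
A0 = {(3,Max), (3,Min)}
A1: add {(2,Max), (4,Max)}.
A2: add {(1,Min)}.
A3 = A2; e.g. (1,Max) stays out. (1,Max) never enters ⇒ Min avoids the target.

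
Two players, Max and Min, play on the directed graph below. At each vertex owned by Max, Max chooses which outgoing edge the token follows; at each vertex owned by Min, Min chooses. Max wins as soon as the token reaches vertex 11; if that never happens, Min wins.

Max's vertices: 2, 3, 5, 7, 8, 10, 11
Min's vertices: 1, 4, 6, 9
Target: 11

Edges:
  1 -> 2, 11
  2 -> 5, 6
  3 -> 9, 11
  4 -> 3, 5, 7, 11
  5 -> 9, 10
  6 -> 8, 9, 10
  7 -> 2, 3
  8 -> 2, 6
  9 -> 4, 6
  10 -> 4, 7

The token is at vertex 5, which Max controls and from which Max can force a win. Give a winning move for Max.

A0 = {11}
A1: add {3} — 3 (Max) has 3→11.
A2: add {7} — 7 (Max) has 7→3.
A3: add {10} — 10 (Max) has 10→7.
A4: add {5} — 5 (Max) has 5→10.
A5: add {2, 4} — 2 (Max) has 2→5; 4 (Min): all of {3, 5, 7, 11} already in.
A6: add {1, 8} — 1 (Min): all of {2, 11} already in; 8 (Max) has 8→2.
A7 = A6; e.g. 6 (Min) can still go to 9. Fixed point.
From 5, successor 10 is in the attractor (rank 3); the other successor 9 is not.

10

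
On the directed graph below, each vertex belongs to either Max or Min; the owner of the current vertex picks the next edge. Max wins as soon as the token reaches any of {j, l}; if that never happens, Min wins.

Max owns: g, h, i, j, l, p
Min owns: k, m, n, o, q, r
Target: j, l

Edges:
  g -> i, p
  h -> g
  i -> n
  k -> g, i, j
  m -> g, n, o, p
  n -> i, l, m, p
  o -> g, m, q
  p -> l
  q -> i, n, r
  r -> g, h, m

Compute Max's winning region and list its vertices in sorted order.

A0 = {j, l}
A1: add {p} — p (Max) has p→l.
A2: add {g} — g (Max) has g→p.
A3: add {h} — h (Max) has h→g.
A4 = A3; e.g. i (Max) has no edge into A3. Fixed point.
Max's winning region = {g, h, j, l, p}.

g, h, j, l, p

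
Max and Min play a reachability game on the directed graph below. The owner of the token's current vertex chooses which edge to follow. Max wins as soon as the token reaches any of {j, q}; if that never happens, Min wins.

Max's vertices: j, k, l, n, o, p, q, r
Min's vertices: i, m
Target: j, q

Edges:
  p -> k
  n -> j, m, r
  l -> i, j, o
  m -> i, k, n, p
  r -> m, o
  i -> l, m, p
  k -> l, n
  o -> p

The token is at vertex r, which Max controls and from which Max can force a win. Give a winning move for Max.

A0 = {j, q}
A1: add {l, n} — l (Max) has l→j; n (Max) has n→j.
A2: add {k} — k (Max) has k→l.
A3: add {p} — p (Max) has p→k.
A4: add {o} — o (Max) has o→p.
A5: add {r} — r (Max) has r→o.
A6 = A5; e.g. i (Min) can still go to m. Fixed point.
From r, successor o is in the attractor (rank 4); the other successor m is not.

o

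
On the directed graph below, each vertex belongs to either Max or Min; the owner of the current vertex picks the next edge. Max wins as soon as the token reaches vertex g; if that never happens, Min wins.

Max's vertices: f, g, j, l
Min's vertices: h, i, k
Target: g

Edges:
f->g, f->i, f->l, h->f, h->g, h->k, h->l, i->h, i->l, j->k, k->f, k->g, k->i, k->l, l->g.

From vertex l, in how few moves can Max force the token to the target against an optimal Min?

A0 = {g}
A1: add {f, l} — f (Max) has f→g; l (Max) has l→g.
A2 = A1; e.g. h (Min) can still go to k. Fixed point.
l enters the attractor at level 1, so Max can force the target in 1 move from there.

1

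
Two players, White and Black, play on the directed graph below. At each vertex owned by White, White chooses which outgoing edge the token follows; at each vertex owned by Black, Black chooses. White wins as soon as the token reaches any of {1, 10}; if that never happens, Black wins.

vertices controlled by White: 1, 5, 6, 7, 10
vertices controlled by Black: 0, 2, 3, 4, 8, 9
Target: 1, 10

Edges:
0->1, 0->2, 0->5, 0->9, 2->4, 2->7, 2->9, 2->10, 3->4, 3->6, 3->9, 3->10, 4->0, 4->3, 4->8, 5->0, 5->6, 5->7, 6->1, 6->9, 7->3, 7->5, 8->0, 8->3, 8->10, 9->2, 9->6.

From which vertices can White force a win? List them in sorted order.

1, 5, 6, 7, 10

A0 = {1, 10}
A1: add {6} — 6 (White) has 6→1.
A2: add {5} — 5 (White) has 5→6.
A3: add {7} — 7 (White) has 7→5.
A4 = A3; e.g. 0 (Black) can still go to 2. Fixed point.
White's winning region = {1, 5, 6, 7, 10}.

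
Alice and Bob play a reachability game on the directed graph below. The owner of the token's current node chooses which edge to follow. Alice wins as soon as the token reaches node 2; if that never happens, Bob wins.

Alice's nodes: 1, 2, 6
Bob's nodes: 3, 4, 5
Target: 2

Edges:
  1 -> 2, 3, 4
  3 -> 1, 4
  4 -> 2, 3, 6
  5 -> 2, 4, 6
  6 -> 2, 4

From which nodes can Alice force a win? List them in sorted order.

1, 2, 6

A0 = {2}
A1: add {1, 6} — 1 (Alice) has 1→2; 6 (Alice) has 6→2.
A2 = A1; e.g. 3 (Bob) can still go to 4. Fixed point.
Alice's winning region = {1, 2, 6}.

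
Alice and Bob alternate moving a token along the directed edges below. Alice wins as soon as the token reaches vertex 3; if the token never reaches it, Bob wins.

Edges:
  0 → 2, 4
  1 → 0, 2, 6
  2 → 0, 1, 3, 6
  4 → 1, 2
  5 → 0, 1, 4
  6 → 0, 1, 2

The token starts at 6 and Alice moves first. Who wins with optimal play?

Track states (vertex, player-to-move).
A0 = {(3,Alice), (3,Bob)}
A1: add {(2,Alice)}.
A2 = A1; e.g. (0,Alice) stays out. (6,Alice) never enters ⇒ Bob avoids the target.

Bob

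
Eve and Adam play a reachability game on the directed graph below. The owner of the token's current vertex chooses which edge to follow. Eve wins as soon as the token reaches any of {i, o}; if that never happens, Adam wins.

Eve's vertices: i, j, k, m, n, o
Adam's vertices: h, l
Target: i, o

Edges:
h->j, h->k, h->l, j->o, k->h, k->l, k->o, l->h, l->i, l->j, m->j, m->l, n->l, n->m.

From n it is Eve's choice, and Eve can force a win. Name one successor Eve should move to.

A0 = {i, o}
A1: add {j, k} — j (Eve) has j→o; k (Eve) has k→o.
A2: add {m} — m (Eve) has m→j.
A3: add {n} — n (Eve) has n→m.
A4 = A3; e.g. h (Adam) can still go to l. Fixed point.
From n, successor m is in the attractor (rank 2); the other successor l is not.

m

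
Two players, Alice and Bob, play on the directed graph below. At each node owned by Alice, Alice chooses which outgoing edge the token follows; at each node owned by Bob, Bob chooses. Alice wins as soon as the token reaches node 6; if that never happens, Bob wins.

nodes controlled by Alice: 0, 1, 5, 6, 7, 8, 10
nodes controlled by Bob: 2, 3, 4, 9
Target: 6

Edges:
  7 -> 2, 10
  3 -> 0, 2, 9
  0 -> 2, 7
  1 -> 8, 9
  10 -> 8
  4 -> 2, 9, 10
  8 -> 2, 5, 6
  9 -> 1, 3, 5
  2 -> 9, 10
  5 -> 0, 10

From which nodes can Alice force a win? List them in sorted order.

0, 1, 5, 6, 7, 8, 10

A0 = {6}
A1: add {8} — 8 (Alice) has 8→6.
A2: add {1, 10} — 1 (Alice) has 1→8; 10 (Alice) has 10→8.
A3: add {5, 7} — 5 (Alice) has 5→10; 7 (Alice) has 7→10.
A4: add {0} — 0 (Alice) has 0→7.
A5 = A4; e.g. 2 (Bob) can still go to 9. Fixed point.
Alice's winning region = {0, 1, 5, 6, 7, 8, 10}.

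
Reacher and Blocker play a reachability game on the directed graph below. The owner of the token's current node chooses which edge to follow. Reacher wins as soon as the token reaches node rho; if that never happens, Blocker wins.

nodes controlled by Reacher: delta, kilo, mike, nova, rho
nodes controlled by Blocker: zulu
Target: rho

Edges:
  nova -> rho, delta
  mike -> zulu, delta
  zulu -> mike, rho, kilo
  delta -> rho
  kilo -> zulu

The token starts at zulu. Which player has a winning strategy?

Blocker

A0 = {rho}
A1: add {delta, nova} — nova (Reacher) has nova→rho; delta (Reacher) has delta→rho.
A2: add {mike} — mike (Reacher) has mike→delta.
A3 = A2; e.g. zulu (Blocker) can still go to kilo. Fixed point.
zulu never enters the attractor, so Blocker can avoid the target forever.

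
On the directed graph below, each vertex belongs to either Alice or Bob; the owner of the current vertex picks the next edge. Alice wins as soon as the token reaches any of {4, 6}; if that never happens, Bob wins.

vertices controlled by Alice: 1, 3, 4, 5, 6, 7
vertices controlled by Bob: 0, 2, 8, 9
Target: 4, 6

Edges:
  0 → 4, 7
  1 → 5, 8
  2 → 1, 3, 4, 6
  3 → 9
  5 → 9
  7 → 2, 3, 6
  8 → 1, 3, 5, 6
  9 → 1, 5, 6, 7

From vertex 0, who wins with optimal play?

Alice

A0 = {4, 6}
A1: add {7} — 7 (Alice) has 7→6.
A2: add {0} — 0 (Bob): all of {4, 7} already in.
A3 = A2; e.g. 1 (Alice) has no edge into A2. Fixed point.
0 ∈ A2, so Alice can force the target.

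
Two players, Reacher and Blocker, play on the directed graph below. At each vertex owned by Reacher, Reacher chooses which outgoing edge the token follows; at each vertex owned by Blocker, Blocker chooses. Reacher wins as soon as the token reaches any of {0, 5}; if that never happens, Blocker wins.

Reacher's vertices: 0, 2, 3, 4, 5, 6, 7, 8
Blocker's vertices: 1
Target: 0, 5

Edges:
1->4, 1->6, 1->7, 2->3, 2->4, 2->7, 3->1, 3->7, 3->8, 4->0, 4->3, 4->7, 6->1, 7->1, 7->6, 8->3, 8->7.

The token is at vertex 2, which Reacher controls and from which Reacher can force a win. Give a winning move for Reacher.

4

A0 = {0, 5}
A1: add {4} — 4 (Reacher) has 4→0.
A2: add {2} — 2 (Reacher) has 2→4.
A3 = A2; e.g. 1 (Blocker) can still go to 6. Fixed point.
From 2, successor 4 is in the attractor (rank 1); the other successors 3, 7 are not.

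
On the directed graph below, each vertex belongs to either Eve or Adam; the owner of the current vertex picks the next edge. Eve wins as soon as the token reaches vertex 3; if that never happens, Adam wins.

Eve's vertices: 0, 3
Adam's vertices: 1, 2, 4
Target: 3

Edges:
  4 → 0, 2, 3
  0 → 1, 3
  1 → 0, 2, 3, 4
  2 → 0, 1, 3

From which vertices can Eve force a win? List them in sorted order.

A0 = {3}
A1: add {0} — 0 (Eve) has 0→3.
A2 = A1; e.g. 1 (Adam) can still go to 2. Fixed point.
Eve's winning region = {0, 3}.

0, 3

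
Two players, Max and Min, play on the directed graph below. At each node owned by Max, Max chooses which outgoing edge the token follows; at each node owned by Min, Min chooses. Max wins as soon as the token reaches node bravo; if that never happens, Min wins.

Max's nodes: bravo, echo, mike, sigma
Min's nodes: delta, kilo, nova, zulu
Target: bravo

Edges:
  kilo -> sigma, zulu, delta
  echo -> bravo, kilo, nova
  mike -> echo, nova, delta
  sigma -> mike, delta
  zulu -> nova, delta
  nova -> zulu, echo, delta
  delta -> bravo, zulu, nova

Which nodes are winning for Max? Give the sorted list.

A0 = {bravo}
A1: add {echo} — echo (Max) has echo→bravo.
A2: add {mike} — mike (Max) has mike→echo.
A3: add {sigma} — sigma (Max) has sigma→mike.
A4 = A3; e.g. zulu (Min) can still go to nova. Fixed point.
Max's winning region = {bravo, echo, mike, sigma}.

bravo, echo, mike, sigma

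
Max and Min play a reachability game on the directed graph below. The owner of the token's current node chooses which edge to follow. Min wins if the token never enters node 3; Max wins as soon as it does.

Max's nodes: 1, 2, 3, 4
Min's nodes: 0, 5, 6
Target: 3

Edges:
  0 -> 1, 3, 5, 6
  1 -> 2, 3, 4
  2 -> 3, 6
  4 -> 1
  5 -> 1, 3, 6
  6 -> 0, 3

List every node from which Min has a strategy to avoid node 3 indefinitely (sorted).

A0 = {3}
A1: add {1, 2} — 1 (Max) has 1→3; 2 (Max) has 2→3.
A2: add {4} — 4 (Max) has 4→1.
A3 = A2; e.g. 0 (Min) can still go to 5. Fixed point.
Max's attractor = {1, 2, 3, 4}; Min avoids the target exactly from the complement.

0, 5, 6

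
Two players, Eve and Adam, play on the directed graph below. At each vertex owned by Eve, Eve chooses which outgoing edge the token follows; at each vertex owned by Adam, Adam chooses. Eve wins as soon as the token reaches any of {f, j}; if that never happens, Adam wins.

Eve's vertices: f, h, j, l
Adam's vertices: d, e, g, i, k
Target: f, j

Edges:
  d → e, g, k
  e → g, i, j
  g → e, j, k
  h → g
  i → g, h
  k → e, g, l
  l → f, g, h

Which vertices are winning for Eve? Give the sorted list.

A0 = {f, j}
A1: add {l} — l (Eve) has l→f.
A2 = A1; e.g. d (Adam) can still go to e. Fixed point.
Eve's winning region = {f, j, l}.

f, j, l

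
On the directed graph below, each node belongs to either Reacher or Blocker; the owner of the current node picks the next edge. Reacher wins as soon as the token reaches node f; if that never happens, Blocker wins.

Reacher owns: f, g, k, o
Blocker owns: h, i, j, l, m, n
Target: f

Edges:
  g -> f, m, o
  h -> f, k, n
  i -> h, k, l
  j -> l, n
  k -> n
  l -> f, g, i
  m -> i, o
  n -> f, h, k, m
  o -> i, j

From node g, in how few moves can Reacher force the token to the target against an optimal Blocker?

1

A0 = {f}
A1: add {g} — g (Reacher) has g→f.
A2 = A1; e.g. h (Blocker) can still go to k. Fixed point.
g enters the attractor at level 1, so Reacher can force the target in 1 move from there.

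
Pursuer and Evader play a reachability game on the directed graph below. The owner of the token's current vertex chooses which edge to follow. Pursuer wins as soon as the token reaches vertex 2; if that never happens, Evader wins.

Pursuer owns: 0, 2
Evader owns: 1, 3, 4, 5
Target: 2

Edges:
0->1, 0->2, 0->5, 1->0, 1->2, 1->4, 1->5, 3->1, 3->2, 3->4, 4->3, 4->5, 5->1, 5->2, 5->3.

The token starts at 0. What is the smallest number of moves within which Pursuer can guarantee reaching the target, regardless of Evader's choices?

1

A0 = {2}
A1: add {0} — 0 (Pursuer) has 0→2.
A2 = A1; e.g. 1 (Evader) can still go to 4. Fixed point.
0 enters the attractor at level 1, so Pursuer can force the target in 1 move from there.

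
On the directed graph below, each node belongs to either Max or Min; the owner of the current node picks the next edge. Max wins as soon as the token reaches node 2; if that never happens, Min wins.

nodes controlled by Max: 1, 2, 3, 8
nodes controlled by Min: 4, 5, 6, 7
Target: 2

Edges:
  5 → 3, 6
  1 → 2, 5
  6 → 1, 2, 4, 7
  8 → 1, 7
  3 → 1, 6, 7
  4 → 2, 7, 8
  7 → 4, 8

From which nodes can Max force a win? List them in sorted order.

1, 2, 3, 8

A0 = {2}
A1: add {1} — 1 (Max) has 1→2.
A2: add {3, 8} — 3 (Max) has 3→1; 8 (Max) has 8→1.
A3 = A2; e.g. 4 (Min) can still go to 7. Fixed point.
Max's winning region = {1, 2, 3, 8}.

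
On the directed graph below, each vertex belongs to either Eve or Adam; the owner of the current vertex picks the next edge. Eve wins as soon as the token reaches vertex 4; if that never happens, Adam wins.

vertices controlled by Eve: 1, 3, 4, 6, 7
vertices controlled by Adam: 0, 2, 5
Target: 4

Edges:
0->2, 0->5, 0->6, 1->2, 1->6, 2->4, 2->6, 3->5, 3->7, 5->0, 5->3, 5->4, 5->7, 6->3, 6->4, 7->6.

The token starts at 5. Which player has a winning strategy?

Adam

A0 = {4}
A1: add {6} — 6 (Eve) has 6→4.
A2: add {1, 2, 7} — 1 (Eve) has 1→6; 2 (Adam): all of {4, 6} already in; 7 (Eve) has 7→6.
A3: add {3} — 3 (Eve) has 3→7.
A4 = A3; e.g. 0 (Adam) can still go to 5. Fixed point.
5 never enters the attractor, so Adam can avoid the target forever.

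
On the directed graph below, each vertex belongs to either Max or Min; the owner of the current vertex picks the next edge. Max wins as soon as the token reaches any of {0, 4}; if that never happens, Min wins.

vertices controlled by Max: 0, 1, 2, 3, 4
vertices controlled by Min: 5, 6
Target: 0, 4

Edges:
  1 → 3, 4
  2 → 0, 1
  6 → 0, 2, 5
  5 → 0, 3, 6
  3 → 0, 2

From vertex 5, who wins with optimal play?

Min

A0 = {0, 4}
A1: add {1, 2, 3} — 1 (Max) has 1→4; 2 (Max) has 2→0; 3 (Max) has 3→0.
A2 = A1; e.g. 5 (Min) can still go to 6. Fixed point.
5 never enters the attractor, so Min can avoid the target forever.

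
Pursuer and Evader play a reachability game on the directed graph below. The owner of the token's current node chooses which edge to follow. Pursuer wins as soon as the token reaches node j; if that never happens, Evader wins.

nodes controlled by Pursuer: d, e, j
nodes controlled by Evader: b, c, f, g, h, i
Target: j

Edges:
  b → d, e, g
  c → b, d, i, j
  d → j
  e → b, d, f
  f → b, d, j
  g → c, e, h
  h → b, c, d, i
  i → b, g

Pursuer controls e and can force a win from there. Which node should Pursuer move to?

d

A0 = {j}
A1: add {d} — d (Pursuer) has d→j.
A2: add {e} — e (Pursuer) has e→d.
A3 = A2; e.g. b (Evader) can still go to g. Fixed point.
From e, successor d is in the attractor (rank 1); the other successors b, f are not.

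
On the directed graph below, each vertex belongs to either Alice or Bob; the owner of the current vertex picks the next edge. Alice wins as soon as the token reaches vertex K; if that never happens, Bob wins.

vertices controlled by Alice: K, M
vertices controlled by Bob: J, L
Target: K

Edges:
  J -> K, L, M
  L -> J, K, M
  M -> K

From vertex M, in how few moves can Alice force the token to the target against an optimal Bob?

1

A0 = {K}
A1: add {M} — M (Alice) has M→K.
A2 = A1; e.g. J (Bob) can still go to L. Fixed point.
M enters the attractor at level 1, so Alice can force the target in 1 move from there.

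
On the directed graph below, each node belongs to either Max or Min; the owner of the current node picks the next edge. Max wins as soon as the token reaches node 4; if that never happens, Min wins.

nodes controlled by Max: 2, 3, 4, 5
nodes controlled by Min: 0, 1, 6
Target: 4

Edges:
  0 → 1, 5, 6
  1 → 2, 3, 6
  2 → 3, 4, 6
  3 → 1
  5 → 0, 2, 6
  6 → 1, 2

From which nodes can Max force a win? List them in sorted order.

2, 4, 5

A0 = {4}
A1: add {2} — 2 (Max) has 2→4.
A2: add {5} — 5 (Max) has 5→2.
A3 = A2; e.g. 0 (Min) can still go to 1. Fixed point.
Max's winning region = {2, 4, 5}.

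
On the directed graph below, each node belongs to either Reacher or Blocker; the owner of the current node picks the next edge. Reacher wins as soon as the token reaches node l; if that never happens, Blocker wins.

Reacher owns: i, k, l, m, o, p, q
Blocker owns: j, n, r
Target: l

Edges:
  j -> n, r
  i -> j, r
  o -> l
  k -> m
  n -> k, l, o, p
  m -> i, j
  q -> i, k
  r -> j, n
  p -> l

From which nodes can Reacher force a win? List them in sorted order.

l, o, p

A0 = {l}
A1: add {o, p} — o (Reacher) has o→l; p (Reacher) has p→l.
A2 = A1; e.g. i (Reacher) has no edge into A1. Fixed point.
Reacher's winning region = {l, o, p}.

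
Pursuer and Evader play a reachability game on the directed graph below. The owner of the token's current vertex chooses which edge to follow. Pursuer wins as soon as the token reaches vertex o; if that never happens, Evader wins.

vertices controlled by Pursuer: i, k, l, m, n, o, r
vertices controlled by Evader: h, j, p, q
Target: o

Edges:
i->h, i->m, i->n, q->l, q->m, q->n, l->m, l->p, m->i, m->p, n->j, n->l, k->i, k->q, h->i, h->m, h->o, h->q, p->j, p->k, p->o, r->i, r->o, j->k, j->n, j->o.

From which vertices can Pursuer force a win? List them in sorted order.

o, r

A0 = {o}
A1: add {r} — r (Pursuer) has r→o.
A2 = A1; e.g. h (Evader) can still go to i. Fixed point.
Pursuer's winning region = {o, r}.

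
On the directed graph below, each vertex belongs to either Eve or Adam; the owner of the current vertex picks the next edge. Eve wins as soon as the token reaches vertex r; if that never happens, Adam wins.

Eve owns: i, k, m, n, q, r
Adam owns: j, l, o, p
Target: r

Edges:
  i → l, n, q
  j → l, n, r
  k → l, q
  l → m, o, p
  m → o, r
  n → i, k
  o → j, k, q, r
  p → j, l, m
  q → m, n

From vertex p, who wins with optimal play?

Adam

A0 = {r}
A1: add {m} — m (Eve) has m→r.
A2: add {q} — q (Eve) has q→m.
A3: add {i, k} — i (Eve) has i→q; k (Eve) has k→q.
A4: add {n} — n (Eve) has n→i.
A5 = A4; e.g. j (Adam) can still go to l. Fixed point.
p never enters the attractor, so Adam can avoid the target forever.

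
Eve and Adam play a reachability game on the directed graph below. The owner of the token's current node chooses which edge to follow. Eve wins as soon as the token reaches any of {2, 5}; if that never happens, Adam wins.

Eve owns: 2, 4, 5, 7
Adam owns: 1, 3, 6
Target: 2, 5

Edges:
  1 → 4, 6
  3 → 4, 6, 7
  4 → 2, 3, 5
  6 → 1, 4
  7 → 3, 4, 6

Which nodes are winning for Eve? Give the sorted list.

2, 4, 5, 7

A0 = {2, 5}
A1: add {4} — 4 (Eve) has 4→2.
A2: add {7} — 7 (Eve) has 7→4.
A3 = A2; e.g. 1 (Adam) can still go to 6. Fixed point.
Eve's winning region = {2, 4, 5, 7}.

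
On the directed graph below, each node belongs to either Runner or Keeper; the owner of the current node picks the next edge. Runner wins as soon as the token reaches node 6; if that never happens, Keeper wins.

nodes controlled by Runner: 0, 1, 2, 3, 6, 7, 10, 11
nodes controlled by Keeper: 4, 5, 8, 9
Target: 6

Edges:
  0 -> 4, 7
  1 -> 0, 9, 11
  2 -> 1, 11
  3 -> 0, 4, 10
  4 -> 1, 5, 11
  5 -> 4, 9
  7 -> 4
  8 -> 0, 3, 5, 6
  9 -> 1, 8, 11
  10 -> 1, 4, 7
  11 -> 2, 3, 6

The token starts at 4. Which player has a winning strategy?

Keeper

A0 = {6}
A1: add {11} — 11 (Runner) has 11→6.
A2: add {1, 2} — 1 (Runner) has 1→11; 2 (Runner) has 2→11.
A3: add {10} — 10 (Runner) has 10→1.
A4: add {3} — 3 (Runner) has 3→10.
A5 = A4; e.g. 0 (Runner) has no edge into A4. Fixed point.
4 never enters the attractor, so Keeper can avoid the target forever.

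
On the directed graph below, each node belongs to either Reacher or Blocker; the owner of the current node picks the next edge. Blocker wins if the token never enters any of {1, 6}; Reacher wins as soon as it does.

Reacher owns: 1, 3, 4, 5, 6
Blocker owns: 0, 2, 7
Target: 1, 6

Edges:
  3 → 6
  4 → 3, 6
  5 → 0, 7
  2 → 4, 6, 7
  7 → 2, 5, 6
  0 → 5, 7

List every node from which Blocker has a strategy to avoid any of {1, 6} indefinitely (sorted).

A0 = {1, 6}
A1: add {3, 4} — 3 (Reacher) has 3→6; 4 (Reacher) has 4→6.
A2 = A1; e.g. 0 (Blocker) can still go to 5. Fixed point.
Reacher's attractor = {1, 3, 4, 6}; Blocker avoids the target exactly from the complement.

0, 2, 5, 7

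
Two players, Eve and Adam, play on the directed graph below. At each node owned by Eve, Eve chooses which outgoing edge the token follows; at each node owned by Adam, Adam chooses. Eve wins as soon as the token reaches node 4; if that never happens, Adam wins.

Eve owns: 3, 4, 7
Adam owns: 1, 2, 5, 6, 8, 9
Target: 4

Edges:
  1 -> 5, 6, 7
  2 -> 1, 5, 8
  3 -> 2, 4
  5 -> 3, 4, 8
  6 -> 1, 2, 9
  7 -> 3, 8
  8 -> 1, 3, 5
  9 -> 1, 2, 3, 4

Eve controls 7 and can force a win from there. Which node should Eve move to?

A0 = {4}
A1: add {3} — 3 (Eve) has 3→4.
A2: add {7} — 7 (Eve) has 7→3.
A3 = A2; e.g. 1 (Adam) can still go to 5. Fixed point.
From 7, successor 3 is in the attractor (rank 1); the other successor 8 is not.

3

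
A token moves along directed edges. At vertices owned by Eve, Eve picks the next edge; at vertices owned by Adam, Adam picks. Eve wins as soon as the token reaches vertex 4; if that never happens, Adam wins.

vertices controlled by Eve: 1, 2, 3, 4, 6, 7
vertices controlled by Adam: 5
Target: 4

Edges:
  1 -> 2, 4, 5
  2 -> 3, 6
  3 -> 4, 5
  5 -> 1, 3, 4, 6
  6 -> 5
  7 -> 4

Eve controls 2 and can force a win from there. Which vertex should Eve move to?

A0 = {4}
A1: add {1, 3, 7} — 1 (Eve) has 1→4; 3 (Eve) has 3→4; 7 (Eve) has 7→4.
A2: add {2} — 2 (Eve) has 2→3.
A3 = A2; e.g. 5 (Adam) can still go to 6. Fixed point.
From 2, successor 3 is in the attractor (rank 1); the other successor 6 is not.

3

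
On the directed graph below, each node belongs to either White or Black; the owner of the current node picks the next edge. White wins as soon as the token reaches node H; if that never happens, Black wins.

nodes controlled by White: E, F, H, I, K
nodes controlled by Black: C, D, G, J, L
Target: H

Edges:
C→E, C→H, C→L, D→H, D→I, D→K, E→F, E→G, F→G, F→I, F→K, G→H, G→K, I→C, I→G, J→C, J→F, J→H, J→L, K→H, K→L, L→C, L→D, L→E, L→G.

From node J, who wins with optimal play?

A0 = {H}
A1: add {K} — K (White) has K→H.
A2: add {F, G} — F (White) has F→K; G (Black): all of {H, K} already in.
A3: add {E, I} — E (White) has E→F; I (White) has I→G.
A4: add {D} — D (Black): all of {H, I, K} already in.
A5 = A4; e.g. C (Black) can still go to L. Fixed point.
J never enters the attractor, so Black can avoid the target forever.

Black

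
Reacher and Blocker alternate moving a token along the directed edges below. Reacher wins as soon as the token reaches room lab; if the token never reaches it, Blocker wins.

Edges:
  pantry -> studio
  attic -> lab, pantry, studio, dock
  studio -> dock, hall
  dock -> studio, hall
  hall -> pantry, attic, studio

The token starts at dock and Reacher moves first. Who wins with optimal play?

Track states (vertex, player-to-move).
A0 = {(lab,Reacher), (lab,Blocker)}
A1: add {(attic,Reacher)}.
A2 = A1; e.g. (pantry,Reacher) stays out. (dock,Reacher) never enters ⇒ Blocker avoids the target.

Blocker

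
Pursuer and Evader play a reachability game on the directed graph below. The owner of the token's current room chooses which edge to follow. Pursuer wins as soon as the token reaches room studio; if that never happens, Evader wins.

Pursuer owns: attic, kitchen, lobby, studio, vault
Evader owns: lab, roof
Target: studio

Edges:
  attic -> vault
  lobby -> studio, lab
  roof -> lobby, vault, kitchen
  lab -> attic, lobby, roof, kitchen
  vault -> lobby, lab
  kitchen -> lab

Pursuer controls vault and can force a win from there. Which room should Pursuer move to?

A0 = {studio}
A1: add {lobby} — lobby (Pursuer) has lobby→studio.
A2: add {vault} — vault (Pursuer) has vault→lobby.
A3: add {attic} — attic (Pursuer) has attic→vault.
A4 = A3; e.g. roof (Evader) can still go to kitchen. Fixed point.
From vault, successor lobby is in the attractor (rank 1); the other successor lab is not.

lobby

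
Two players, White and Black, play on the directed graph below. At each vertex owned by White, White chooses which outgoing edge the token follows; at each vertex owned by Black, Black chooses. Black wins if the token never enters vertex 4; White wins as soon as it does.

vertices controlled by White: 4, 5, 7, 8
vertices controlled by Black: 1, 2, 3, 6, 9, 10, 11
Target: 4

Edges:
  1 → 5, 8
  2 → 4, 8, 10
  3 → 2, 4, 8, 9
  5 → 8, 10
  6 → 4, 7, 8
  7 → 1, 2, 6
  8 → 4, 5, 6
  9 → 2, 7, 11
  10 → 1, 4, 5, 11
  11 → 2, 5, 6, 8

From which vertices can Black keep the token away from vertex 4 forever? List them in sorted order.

2, 3, 9, 10, 11

A0 = {4}
A1: add {8} — 8 (White) has 8→4.
A2: add {5} — 5 (White) has 5→8.
A3: add {1} — 1 (Black): all of {5, 8} already in.
A4: add {7} — 7 (White) has 7→1.
A5: add {6} — 6 (Black): all of {4, 7, 8} already in.
A6 = A5; e.g. 2 (Black) can still go to 10. Fixed point.
White's attractor = {1, 4, 5, 6, 7, 8}; Black avoids the target exactly from the complement.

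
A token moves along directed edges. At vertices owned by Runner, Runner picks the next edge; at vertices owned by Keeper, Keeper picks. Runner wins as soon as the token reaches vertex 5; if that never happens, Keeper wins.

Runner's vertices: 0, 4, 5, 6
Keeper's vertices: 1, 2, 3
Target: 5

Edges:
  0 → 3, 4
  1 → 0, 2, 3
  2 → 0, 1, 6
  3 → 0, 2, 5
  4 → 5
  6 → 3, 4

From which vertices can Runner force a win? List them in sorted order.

A0 = {5}
A1: add {4} — 4 (Runner) has 4→5.
A2: add {0, 6} — 0 (Runner) has 0→4; 6 (Runner) has 6→4.
A3 = A2; e.g. 1 (Keeper) can still go to 2. Fixed point.
Runner's winning region = {0, 4, 5, 6}.

0, 4, 5, 6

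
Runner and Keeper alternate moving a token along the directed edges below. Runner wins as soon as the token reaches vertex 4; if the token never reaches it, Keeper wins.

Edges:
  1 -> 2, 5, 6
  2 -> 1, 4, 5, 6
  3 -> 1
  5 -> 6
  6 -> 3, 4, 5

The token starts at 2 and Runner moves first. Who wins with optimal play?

Runner

Track states (vertex, player-to-move).
A0 = {(4,Runner), (4,Keeper)}
A1: add {(2,Runner), (6,Runner)}.
(2,Runner) ∈ A1 ⇒ Runner forces the target.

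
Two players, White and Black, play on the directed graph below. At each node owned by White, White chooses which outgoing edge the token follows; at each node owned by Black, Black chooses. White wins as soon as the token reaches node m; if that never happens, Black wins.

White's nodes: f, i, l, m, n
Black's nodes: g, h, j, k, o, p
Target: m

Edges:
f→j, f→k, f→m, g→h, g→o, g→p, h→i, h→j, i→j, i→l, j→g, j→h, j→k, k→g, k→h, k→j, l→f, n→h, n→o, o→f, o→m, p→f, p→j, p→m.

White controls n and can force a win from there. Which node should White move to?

o

A0 = {m}
A1: add {f} — f (White) has f→m.
A2: add {l, o} — l (White) has l→f; o (Black): all of {f, m} already in.
A3: add {i, n} — i (White) has i→l; n (White) has n→o.
A4 = A3; e.g. g (Black) can still go to h. Fixed point.
From n, successor o is in the attractor (rank 2); the other successor h is not.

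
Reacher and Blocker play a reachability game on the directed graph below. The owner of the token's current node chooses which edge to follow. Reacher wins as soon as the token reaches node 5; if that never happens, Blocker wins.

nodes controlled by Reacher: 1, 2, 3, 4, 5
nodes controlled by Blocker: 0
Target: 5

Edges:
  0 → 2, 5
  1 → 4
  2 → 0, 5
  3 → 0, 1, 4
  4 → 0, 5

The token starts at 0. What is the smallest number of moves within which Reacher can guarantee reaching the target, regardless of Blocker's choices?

A0 = {5}
A1: add {2, 4} — 2 (Reacher) has 2→5; 4 (Reacher) has 4→5.
A2: add {0, 1, 3} — 0 (Blocker): all of {2, 5} already in; 1 (Reacher) has 1→4; 3 (Reacher) has 3→4.
A2 = all vertices. Fixed point.
0 enters the attractor at level 2, so Reacher can force the target in 2 moves from there.

2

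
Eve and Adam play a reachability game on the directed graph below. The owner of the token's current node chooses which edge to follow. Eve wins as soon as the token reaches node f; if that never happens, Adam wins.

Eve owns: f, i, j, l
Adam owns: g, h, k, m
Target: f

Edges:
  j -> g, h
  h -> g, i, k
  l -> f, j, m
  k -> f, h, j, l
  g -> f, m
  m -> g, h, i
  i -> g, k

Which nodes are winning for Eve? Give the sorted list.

f, l

A0 = {f}
A1: add {l} — l (Eve) has l→f.
A2 = A1; e.g. g (Adam) can still go to m. Fixed point.
Eve's winning region = {f, l}.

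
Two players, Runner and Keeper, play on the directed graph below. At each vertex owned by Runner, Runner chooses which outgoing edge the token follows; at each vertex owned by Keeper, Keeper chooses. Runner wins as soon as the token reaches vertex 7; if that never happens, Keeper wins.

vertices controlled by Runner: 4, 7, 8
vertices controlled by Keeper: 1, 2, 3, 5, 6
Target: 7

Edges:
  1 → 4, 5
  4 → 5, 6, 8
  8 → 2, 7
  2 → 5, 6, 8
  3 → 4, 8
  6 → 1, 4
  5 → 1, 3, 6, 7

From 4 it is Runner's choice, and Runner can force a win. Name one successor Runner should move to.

A0 = {7}
A1: add {8} — 8 (Runner) has 8→7.
A2: add {4} — 4 (Runner) has 4→8.
A3: add {3} — 3 (Keeper): all of {4, 8} already in.
A4 = A3; e.g. 1 (Keeper) can still go to 5. Fixed point.
From 4, successor 8 is in the attractor (rank 1); the other successors 5, 6 are not.

8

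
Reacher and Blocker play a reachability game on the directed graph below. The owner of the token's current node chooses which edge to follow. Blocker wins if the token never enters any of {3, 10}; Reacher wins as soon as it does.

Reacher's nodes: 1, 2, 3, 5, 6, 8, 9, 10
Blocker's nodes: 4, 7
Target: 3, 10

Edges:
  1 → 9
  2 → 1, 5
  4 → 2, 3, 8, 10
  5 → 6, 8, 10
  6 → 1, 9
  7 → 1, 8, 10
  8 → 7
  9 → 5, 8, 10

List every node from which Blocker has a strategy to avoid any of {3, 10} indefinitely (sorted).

A0 = {3, 10}
A1: add {5, 9} — 5 (Reacher) has 5→10; 9 (Reacher) has 9→10.
A2: add {1, 2, 6} — 1 (Reacher) has 1→9; 2 (Reacher) has 2→5; 6 (Reacher) has 6→9.
A3 = A2; e.g. 4 (Blocker) can still go to 8. Fixed point.
Reacher's attractor = {1, 2, 3, 5, 6, 9, 10}; Blocker avoids the target exactly from the complement.

4, 7, 8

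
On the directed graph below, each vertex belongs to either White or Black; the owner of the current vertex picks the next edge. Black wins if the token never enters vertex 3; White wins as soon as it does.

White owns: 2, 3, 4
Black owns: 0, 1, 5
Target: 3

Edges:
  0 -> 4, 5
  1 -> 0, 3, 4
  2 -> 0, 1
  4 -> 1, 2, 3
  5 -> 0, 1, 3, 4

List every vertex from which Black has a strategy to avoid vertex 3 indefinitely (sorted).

A0 = {3}
A1: add {4} — 4 (White) has 4→3.
A2 = A1; e.g. 0 (Black) can still go to 5. Fixed point.
White's attractor = {3, 4}; Black avoids the target exactly from the complement.

0, 1, 2, 5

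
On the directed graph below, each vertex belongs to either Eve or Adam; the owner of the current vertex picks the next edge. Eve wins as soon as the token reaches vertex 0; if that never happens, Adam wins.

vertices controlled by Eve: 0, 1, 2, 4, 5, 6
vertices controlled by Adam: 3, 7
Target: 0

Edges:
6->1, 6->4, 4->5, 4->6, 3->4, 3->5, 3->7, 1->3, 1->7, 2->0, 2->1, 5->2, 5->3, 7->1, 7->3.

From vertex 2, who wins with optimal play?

A0 = {0}
A1: add {2} — 2 (Eve) has 2→0.
2 ∈ A1, so Eve can force the target.

Eve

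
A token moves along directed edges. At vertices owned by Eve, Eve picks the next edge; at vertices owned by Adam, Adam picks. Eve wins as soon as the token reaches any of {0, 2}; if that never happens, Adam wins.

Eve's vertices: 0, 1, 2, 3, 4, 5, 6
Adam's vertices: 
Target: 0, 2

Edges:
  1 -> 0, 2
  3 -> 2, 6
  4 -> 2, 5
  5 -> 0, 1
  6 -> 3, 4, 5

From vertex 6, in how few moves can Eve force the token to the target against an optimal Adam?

2

A0 = {0, 2}
A1: add {1, 3, 4, 5} — 1 (Eve) has 1→0; 3 (Eve) has 3→2; 4 (Eve) has 4→2; 5 (Eve) has 5→0.
A2: add {6} — 6 (Eve) has 6→3.
A2 = all vertices. Fixed point.
6 enters the attractor at level 2, so Eve can force the target in 2 moves from there.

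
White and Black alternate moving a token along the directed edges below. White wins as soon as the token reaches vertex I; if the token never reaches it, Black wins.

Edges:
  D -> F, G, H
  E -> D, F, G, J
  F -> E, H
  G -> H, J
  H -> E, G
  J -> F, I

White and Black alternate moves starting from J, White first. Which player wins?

Track states (vertex, player-to-move).
A0 = {(I,White), (I,Black)}
A1: add {(J,White)}.
(J,White) ∈ A1 ⇒ White forces the target.

White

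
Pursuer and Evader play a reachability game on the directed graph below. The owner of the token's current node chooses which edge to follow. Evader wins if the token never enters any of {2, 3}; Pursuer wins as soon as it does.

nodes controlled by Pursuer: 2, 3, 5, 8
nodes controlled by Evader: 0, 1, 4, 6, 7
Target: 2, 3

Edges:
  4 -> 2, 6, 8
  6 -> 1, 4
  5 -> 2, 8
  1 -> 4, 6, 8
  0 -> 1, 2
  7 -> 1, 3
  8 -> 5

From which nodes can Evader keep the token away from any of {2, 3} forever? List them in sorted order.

A0 = {2, 3}
A1: add {5} — 5 (Pursuer) has 5→2.
A2: add {8} — 8 (Pursuer) has 8→5.
A3 = A2; e.g. 0 (Evader) can still go to 1. Fixed point.
Pursuer's attractor = {2, 3, 5, 8}; Evader avoids the target exactly from the complement.

0, 1, 4, 6, 7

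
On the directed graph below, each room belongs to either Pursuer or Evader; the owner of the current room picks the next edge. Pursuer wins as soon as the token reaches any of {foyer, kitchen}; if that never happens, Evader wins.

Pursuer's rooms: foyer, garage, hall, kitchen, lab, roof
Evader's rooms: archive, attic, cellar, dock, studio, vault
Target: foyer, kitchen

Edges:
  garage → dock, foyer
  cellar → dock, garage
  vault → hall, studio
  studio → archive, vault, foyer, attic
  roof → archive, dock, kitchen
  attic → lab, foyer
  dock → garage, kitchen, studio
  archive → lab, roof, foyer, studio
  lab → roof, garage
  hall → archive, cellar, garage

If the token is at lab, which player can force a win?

Pursuer

A0 = {foyer, kitchen}
A1: add {garage, roof} — roof (Pursuer) has roof→kitchen; garage (Pursuer) has garage→foyer.
A2: add {hall, lab} — hall (Pursuer) has hall→garage; lab (Pursuer) has lab→roof.
lab ∈ A2, so Pursuer can force the target.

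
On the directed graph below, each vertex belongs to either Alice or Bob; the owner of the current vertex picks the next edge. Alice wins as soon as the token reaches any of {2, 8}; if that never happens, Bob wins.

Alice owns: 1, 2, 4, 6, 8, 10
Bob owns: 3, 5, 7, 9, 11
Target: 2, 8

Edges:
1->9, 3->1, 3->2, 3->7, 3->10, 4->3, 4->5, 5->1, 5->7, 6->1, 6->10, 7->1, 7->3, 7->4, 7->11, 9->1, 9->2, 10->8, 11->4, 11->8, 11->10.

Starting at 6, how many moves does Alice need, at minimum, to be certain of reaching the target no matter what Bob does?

A0 = {2, 8}
A1: add {10} — 10 (Alice) has 10→8.
A2: add {6} — 6 (Alice) has 6→10.
A3 = A2; e.g. 1 (Alice) has no edge into A2. Fixed point.
6 enters the attractor at level 2, so Alice can force the target in 2 moves from there.

2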